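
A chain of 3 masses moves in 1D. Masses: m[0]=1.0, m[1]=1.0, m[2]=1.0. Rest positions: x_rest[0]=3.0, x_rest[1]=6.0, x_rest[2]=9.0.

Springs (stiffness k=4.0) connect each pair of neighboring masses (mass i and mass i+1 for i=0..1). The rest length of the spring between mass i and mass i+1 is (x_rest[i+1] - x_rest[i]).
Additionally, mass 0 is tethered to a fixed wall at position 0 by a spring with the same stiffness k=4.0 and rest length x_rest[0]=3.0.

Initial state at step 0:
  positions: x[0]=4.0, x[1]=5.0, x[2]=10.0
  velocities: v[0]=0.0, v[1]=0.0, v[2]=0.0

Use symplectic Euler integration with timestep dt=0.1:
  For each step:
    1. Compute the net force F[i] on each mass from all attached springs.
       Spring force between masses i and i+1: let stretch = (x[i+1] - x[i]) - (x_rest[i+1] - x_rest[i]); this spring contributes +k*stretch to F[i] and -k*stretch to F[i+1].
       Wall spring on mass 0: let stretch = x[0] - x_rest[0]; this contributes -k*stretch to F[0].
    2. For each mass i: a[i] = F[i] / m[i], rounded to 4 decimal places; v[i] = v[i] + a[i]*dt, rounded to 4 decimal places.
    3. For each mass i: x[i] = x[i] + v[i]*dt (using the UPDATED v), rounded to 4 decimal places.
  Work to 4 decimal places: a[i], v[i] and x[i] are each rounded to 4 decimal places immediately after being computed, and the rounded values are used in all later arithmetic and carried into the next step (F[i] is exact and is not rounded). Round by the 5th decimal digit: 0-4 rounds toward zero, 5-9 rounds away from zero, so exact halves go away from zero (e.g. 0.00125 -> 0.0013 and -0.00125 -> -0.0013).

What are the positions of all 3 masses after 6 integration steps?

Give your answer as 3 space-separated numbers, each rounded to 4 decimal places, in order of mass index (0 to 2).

Step 0: x=[4.0000 5.0000 10.0000] v=[0.0000 0.0000 0.0000]
Step 1: x=[3.8800 5.1600 9.9200] v=[-1.2000 1.6000 -0.8000]
Step 2: x=[3.6560 5.4592 9.7696] v=[-2.2400 2.9920 -1.5040]
Step 3: x=[3.3579 5.8587 9.5668] v=[-2.9811 3.9949 -2.0282]
Step 4: x=[3.0255 6.3065 9.3357] v=[-3.3239 4.4778 -2.3114]
Step 5: x=[2.7033 6.7442 9.1034] v=[-3.2217 4.3771 -2.3231]
Step 6: x=[2.4346 7.1146 8.8967] v=[-2.6867 3.7044 -2.0668]

Answer: 2.4346 7.1146 8.8967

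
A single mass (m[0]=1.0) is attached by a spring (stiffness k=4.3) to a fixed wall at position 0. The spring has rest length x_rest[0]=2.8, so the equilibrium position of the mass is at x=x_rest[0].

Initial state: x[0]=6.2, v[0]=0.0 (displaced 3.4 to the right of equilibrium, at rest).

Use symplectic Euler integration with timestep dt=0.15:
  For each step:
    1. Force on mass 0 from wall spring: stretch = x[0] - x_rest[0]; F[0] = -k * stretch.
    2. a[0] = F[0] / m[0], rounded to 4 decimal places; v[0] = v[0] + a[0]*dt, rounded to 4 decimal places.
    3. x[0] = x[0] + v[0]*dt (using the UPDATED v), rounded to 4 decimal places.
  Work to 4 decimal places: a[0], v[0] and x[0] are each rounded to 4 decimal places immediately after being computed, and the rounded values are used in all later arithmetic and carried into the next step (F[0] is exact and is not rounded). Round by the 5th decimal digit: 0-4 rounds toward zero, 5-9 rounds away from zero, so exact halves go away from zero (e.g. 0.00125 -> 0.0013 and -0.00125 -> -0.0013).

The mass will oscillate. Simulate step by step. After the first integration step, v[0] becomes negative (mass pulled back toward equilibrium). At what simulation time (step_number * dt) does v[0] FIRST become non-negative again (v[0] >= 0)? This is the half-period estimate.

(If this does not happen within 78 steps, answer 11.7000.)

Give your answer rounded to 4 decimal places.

Answer: 1.6500

Derivation:
Step 0: x=[6.2000] v=[0.0000]
Step 1: x=[5.8711] v=[-2.1930]
Step 2: x=[5.2450] v=[-4.1739]
Step 3: x=[4.3824] v=[-5.7509]
Step 4: x=[3.3667] v=[-6.7715]
Step 5: x=[2.2962] v=[-7.1370]
Step 6: x=[1.2744] v=[-6.8121]
Step 7: x=[0.4002] v=[-5.8281]
Step 8: x=[-0.2418] v=[-4.2802]
Step 9: x=[-0.5895] v=[-2.3182]
Step 10: x=[-0.6093] v=[-0.1320]
Step 11: x=[-0.2993] v=[2.0670]
First v>=0 after going negative at step 11, time=1.6500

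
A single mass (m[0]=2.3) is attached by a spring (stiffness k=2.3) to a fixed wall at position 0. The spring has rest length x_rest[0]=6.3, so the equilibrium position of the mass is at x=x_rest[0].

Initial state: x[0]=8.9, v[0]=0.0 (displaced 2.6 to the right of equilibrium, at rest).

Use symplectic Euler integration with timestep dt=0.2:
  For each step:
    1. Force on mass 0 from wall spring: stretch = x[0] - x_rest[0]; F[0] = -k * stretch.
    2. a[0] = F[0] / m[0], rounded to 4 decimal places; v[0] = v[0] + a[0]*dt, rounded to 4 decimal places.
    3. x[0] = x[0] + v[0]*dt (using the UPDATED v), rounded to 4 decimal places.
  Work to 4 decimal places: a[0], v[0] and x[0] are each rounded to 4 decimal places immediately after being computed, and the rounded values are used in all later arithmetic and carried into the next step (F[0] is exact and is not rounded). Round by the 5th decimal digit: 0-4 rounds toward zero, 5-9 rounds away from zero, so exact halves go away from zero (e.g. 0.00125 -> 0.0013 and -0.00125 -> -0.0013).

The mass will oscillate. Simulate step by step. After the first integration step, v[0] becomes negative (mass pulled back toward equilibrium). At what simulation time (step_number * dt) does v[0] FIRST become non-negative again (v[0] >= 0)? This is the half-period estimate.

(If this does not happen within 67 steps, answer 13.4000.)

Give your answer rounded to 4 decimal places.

Step 0: x=[8.9000] v=[0.0000]
Step 1: x=[8.7960] v=[-0.5200]
Step 2: x=[8.5922] v=[-1.0192]
Step 3: x=[8.2967] v=[-1.4776]
Step 4: x=[7.9213] v=[-1.8769]
Step 5: x=[7.4811] v=[-2.2012]
Step 6: x=[6.9936] v=[-2.4374]
Step 7: x=[6.4784] v=[-2.5761]
Step 8: x=[5.9560] v=[-2.6118]
Step 9: x=[5.4474] v=[-2.5430]
Step 10: x=[4.9729] v=[-2.3725]
Step 11: x=[4.5515] v=[-2.1071]
Step 12: x=[4.2000] v=[-1.7574]
Step 13: x=[3.9325] v=[-1.3374]
Step 14: x=[3.7597] v=[-0.8639]
Step 15: x=[3.6885] v=[-0.3558]
Step 16: x=[3.7218] v=[0.1665]
First v>=0 after going negative at step 16, time=3.2000

Answer: 3.2000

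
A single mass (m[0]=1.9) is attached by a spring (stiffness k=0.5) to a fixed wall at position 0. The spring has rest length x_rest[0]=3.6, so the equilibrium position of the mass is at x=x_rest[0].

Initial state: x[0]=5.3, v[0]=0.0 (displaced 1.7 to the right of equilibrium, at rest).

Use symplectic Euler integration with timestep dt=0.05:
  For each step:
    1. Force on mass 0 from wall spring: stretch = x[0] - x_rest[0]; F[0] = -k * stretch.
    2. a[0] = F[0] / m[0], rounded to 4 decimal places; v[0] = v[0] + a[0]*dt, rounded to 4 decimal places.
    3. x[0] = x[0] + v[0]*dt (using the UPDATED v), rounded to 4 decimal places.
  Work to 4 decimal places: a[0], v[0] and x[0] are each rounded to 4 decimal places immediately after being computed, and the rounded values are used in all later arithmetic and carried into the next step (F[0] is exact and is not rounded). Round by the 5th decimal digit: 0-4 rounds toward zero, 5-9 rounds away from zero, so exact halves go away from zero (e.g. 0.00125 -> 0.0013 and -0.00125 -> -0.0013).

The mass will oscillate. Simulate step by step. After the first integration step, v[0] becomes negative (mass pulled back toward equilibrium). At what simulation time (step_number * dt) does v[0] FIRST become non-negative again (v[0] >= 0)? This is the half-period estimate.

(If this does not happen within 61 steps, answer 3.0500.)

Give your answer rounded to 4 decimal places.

Answer: 3.0500

Derivation:
Step 0: x=[5.3000] v=[0.0000]
Step 1: x=[5.2989] v=[-0.0224]
Step 2: x=[5.2967] v=[-0.0448]
Step 3: x=[5.2933] v=[-0.0671]
Step 4: x=[5.2888] v=[-0.0894]
Step 5: x=[5.2832] v=[-0.1116]
Step 6: x=[5.2765] v=[-0.1337]
Step 7: x=[5.2687] v=[-0.1558]
Step 8: x=[5.2598] v=[-0.1778]
Step 9: x=[5.2498] v=[-0.1996]
Step 10: x=[5.2387] v=[-0.2213]
Step 11: x=[5.2266] v=[-0.2429]
Step 12: x=[5.2134] v=[-0.2643]
Step 13: x=[5.1991] v=[-0.2855]
Step 14: x=[5.1838] v=[-0.3065]
Step 15: x=[5.1674] v=[-0.3273]
Step 16: x=[5.1500] v=[-0.3479]
Step 17: x=[5.1316] v=[-0.3683]
Step 18: x=[5.1122] v=[-0.3885]
Step 19: x=[5.0918] v=[-0.4084]
Step 20: x=[5.0704] v=[-0.4280]
Step 21: x=[5.0480] v=[-0.4473]
Step 22: x=[5.0247] v=[-0.4664]
Step 23: x=[5.0004] v=[-0.4851]
Step 24: x=[4.9752] v=[-0.5035]
Step 25: x=[4.9491] v=[-0.5216]
Step 26: x=[4.9221] v=[-0.5394]
Step 27: x=[4.8943] v=[-0.5568]
Step 28: x=[4.8656] v=[-0.5738]
Step 29: x=[4.8361] v=[-0.5905]
Step 30: x=[4.8058] v=[-0.6068]
Step 31: x=[4.7747] v=[-0.6227]
Step 32: x=[4.7428] v=[-0.6382]
Step 33: x=[4.7101] v=[-0.6532]
Step 34: x=[4.6767] v=[-0.6678]
Step 35: x=[4.6426] v=[-0.6820]
Step 36: x=[4.6078] v=[-0.6957]
Step 37: x=[4.5724] v=[-0.7090]
Step 38: x=[4.5363] v=[-0.7218]
Step 39: x=[4.4996] v=[-0.7341]
Step 40: x=[4.4623] v=[-0.7459]
Step 41: x=[4.4244] v=[-0.7572]
Step 42: x=[4.3860] v=[-0.7680]
Step 43: x=[4.3471] v=[-0.7783]
Step 44: x=[4.3077] v=[-0.7881]
Step 45: x=[4.2678] v=[-0.7974]
Step 46: x=[4.2275] v=[-0.8062]
Step 47: x=[4.1868] v=[-0.8145]
Step 48: x=[4.1457] v=[-0.8222]
Step 49: x=[4.1042] v=[-0.8294]
Step 50: x=[4.0624] v=[-0.8360]
Step 51: x=[4.0203] v=[-0.8421]
Step 52: x=[3.9779] v=[-0.8476]
Step 53: x=[3.9353] v=[-0.8526]
Step 54: x=[3.8925] v=[-0.8570]
Step 55: x=[3.8495] v=[-0.8609]
Step 56: x=[3.8063] v=[-0.8642]
Step 57: x=[3.7630] v=[-0.8669]
Step 58: x=[3.7196] v=[-0.8690]
Step 59: x=[3.6761] v=[-0.8706]
Step 60: x=[3.6325] v=[-0.8716]
Step 61: x=[3.5889] v=[-0.8720]
v[0] did not become non-negative within 61 steps; using fallback time=3.0500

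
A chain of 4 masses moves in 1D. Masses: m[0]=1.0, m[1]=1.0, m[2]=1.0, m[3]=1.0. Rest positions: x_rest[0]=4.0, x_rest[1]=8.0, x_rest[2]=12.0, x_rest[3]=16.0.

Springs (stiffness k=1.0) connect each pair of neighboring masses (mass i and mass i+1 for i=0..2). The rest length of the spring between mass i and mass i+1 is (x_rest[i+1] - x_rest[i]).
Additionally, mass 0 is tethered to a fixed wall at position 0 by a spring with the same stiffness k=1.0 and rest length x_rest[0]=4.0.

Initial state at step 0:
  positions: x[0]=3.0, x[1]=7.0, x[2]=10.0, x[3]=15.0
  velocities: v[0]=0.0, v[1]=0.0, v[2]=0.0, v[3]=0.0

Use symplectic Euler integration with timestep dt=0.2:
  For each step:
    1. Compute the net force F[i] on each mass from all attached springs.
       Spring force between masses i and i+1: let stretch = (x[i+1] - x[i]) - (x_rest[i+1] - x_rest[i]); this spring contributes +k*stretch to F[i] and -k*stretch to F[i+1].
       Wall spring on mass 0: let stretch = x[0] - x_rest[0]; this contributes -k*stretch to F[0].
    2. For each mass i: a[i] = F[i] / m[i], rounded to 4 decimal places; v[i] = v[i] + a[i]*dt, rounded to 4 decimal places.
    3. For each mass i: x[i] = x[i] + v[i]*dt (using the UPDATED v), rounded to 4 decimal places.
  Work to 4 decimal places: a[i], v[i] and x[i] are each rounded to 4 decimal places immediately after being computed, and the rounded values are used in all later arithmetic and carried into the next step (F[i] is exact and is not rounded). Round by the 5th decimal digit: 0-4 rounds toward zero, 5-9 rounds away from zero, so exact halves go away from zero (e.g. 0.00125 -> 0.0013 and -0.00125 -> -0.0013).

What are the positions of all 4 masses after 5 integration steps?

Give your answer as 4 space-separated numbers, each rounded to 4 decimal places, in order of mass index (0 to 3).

Step 0: x=[3.0000 7.0000 10.0000 15.0000] v=[0.0000 0.0000 0.0000 0.0000]
Step 1: x=[3.0400 6.9600 10.0800 14.9600] v=[0.2000 -0.2000 0.4000 -0.2000]
Step 2: x=[3.1152 6.8880 10.2304 14.8848] v=[0.3760 -0.3600 0.7520 -0.3760]
Step 3: x=[3.2167 6.7988 10.4333 14.7834] v=[0.5075 -0.4461 1.0144 -0.5069]
Step 4: x=[3.3328 6.7117 10.6648 14.6680] v=[0.5806 -0.4356 1.1575 -0.5769]
Step 5: x=[3.4508 6.6475 10.8983 14.5525] v=[0.5898 -0.3208 1.1675 -0.5775]

Answer: 3.4508 6.6475 10.8983 14.5525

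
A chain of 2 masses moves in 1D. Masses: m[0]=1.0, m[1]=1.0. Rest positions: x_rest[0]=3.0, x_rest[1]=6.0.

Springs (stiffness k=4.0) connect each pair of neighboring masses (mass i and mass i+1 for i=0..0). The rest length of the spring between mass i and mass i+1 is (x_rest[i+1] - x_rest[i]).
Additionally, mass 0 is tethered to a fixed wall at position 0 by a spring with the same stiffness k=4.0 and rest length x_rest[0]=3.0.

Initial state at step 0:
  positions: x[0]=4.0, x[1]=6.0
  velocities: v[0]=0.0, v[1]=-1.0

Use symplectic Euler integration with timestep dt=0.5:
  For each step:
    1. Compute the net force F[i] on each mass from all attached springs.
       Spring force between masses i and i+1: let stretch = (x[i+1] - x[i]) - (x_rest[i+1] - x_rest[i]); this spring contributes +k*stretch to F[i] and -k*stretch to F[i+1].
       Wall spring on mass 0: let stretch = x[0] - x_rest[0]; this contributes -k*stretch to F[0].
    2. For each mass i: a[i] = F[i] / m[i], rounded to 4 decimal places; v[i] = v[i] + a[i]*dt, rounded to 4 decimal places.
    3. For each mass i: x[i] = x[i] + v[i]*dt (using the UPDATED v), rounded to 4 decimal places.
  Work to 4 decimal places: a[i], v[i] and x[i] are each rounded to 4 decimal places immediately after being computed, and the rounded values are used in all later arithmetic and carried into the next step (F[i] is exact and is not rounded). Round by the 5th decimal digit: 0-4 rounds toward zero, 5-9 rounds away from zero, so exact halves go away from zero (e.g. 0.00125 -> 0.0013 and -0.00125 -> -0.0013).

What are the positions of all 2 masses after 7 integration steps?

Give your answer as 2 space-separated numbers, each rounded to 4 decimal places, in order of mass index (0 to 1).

Answer: 3.5000 6.5000

Derivation:
Step 0: x=[4.0000 6.0000] v=[0.0000 -1.0000]
Step 1: x=[2.0000 6.5000] v=[-4.0000 1.0000]
Step 2: x=[2.5000 5.5000] v=[1.0000 -2.0000]
Step 3: x=[3.5000 4.5000] v=[2.0000 -2.0000]
Step 4: x=[2.0000 5.5000] v=[-3.0000 2.0000]
Step 5: x=[2.0000 6.0000] v=[0.0000 1.0000]
Step 6: x=[4.0000 5.5000] v=[4.0000 -1.0000]
Step 7: x=[3.5000 6.5000] v=[-1.0000 2.0000]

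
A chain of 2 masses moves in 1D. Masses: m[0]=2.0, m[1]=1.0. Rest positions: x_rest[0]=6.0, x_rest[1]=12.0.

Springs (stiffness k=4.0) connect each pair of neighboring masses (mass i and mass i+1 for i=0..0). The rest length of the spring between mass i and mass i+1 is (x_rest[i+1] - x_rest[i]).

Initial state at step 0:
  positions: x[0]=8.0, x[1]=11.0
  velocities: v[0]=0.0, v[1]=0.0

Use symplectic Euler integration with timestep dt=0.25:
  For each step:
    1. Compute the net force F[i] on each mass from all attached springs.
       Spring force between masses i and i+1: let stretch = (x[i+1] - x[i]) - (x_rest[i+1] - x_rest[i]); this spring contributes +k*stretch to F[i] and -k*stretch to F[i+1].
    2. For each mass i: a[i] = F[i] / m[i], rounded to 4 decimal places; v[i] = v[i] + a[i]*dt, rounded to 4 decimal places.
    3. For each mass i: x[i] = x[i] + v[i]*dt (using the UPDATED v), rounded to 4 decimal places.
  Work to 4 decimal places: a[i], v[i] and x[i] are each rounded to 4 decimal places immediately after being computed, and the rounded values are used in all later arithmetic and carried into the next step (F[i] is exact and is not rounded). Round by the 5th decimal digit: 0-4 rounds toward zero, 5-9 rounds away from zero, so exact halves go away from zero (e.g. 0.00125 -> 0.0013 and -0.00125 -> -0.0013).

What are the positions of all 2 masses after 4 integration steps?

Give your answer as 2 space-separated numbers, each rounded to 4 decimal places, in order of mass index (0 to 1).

Step 0: x=[8.0000 11.0000] v=[0.0000 0.0000]
Step 1: x=[7.6250 11.7500] v=[-1.5000 3.0000]
Step 2: x=[7.0156 12.9688] v=[-2.4375 4.8750]
Step 3: x=[6.4004 14.1993] v=[-2.4609 4.9218]
Step 4: x=[6.0100 14.9800] v=[-1.5615 3.1229]

Answer: 6.0100 14.9800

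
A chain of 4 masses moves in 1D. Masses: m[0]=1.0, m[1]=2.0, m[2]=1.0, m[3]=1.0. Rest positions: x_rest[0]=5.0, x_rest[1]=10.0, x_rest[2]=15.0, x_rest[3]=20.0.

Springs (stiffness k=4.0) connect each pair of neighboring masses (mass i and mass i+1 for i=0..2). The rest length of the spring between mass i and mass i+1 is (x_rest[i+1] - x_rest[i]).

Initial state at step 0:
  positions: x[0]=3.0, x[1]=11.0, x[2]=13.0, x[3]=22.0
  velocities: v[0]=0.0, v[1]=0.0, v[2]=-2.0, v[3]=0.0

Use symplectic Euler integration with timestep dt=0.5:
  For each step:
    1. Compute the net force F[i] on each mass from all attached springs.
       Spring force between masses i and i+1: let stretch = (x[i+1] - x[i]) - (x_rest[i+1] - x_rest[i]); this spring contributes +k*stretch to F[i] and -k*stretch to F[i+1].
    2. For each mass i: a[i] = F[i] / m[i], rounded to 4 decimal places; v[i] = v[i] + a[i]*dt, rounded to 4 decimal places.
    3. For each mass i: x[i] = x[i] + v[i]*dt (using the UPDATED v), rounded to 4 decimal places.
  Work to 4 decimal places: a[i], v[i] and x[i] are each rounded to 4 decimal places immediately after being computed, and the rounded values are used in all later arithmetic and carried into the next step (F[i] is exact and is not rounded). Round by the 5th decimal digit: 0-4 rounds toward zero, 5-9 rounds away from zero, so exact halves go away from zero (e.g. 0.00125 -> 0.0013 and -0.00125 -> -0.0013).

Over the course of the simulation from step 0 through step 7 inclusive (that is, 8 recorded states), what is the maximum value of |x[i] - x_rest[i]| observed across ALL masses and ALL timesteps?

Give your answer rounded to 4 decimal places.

Answer: 5.2500

Derivation:
Step 0: x=[3.0000 11.0000 13.0000 22.0000] v=[0.0000 0.0000 -2.0000 0.0000]
Step 1: x=[6.0000 8.0000 19.0000 18.0000] v=[6.0000 -6.0000 12.0000 -8.0000]
Step 2: x=[6.0000 9.5000 13.0000 20.0000] v=[0.0000 3.0000 -12.0000 4.0000]
Step 3: x=[4.5000 11.0000 10.5000 20.0000] v=[-3.0000 3.0000 -5.0000 0.0000]
Step 4: x=[4.5000 9.0000 18.0000 15.5000] v=[0.0000 -4.0000 15.0000 -9.0000]
Step 5: x=[4.0000 9.2500 14.0000 18.5000] v=[-1.0000 0.5000 -8.0000 6.0000]
Step 6: x=[3.7500 9.2500 9.7500 22.0000] v=[-0.5000 0.0000 -8.5000 7.0000]
Step 7: x=[4.0000 6.7500 17.2500 18.2500] v=[0.5000 -5.0000 15.0000 -7.5000]
Max displacement = 5.2500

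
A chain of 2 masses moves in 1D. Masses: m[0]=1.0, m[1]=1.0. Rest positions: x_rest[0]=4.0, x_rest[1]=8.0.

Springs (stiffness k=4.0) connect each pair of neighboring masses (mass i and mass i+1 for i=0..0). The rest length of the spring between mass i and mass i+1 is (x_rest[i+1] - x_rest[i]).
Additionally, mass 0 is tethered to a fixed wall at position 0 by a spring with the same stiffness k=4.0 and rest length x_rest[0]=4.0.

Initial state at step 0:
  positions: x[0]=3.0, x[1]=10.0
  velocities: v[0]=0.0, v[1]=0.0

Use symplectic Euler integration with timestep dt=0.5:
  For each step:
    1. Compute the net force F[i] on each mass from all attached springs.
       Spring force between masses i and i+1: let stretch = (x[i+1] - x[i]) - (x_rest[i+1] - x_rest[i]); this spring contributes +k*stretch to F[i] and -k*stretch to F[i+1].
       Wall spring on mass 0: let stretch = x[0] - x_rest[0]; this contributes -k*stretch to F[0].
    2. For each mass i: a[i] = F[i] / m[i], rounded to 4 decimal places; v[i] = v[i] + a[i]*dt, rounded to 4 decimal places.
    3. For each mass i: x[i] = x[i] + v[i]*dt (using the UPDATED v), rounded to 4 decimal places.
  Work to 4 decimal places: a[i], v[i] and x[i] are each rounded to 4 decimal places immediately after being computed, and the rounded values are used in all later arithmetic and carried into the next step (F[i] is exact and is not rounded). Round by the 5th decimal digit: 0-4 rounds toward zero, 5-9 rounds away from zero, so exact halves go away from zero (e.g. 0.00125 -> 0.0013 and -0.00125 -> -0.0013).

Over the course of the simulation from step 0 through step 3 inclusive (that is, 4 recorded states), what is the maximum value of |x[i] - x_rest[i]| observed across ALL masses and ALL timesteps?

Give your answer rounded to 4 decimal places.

Answer: 3.0000

Derivation:
Step 0: x=[3.0000 10.0000] v=[0.0000 0.0000]
Step 1: x=[7.0000 7.0000] v=[8.0000 -6.0000]
Step 2: x=[4.0000 8.0000] v=[-6.0000 2.0000]
Step 3: x=[1.0000 9.0000] v=[-6.0000 2.0000]
Max displacement = 3.0000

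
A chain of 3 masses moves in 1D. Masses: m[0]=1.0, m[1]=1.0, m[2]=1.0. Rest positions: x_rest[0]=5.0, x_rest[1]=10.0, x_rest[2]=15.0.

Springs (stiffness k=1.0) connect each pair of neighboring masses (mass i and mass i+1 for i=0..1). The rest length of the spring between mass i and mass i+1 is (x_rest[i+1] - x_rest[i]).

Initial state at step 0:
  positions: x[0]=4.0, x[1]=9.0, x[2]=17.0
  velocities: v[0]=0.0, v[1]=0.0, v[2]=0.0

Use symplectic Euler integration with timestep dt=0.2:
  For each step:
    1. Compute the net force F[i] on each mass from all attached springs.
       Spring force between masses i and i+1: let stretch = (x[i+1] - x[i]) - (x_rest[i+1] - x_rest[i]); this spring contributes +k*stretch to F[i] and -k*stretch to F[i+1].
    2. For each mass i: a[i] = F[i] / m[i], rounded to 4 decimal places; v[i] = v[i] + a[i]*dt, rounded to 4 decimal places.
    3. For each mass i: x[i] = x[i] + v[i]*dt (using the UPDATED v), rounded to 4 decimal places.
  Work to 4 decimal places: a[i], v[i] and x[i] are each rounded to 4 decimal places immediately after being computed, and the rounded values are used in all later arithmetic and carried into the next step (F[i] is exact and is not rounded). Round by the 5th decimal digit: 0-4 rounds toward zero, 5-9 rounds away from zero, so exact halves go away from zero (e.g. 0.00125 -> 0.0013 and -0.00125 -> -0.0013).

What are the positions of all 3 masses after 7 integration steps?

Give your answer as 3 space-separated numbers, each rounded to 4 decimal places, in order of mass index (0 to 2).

Step 0: x=[4.0000 9.0000 17.0000] v=[0.0000 0.0000 0.0000]
Step 1: x=[4.0000 9.1200 16.8800] v=[0.0000 0.6000 -0.6000]
Step 2: x=[4.0048 9.3456 16.6496] v=[0.0240 1.1280 -1.1520]
Step 3: x=[4.0232 9.6497 16.3270] v=[0.0922 1.5206 -1.6128]
Step 4: x=[4.0667 9.9959 15.9373] v=[0.2175 1.7308 -1.9483]
Step 5: x=[4.1474 10.3425 15.5100] v=[0.4033 1.7332 -2.1366]
Step 6: x=[4.2759 10.6480 15.0760] v=[0.6423 1.5277 -2.1701]
Step 7: x=[4.4592 10.8758 14.6649] v=[0.9167 1.1389 -2.0557]

Answer: 4.4592 10.8758 14.6649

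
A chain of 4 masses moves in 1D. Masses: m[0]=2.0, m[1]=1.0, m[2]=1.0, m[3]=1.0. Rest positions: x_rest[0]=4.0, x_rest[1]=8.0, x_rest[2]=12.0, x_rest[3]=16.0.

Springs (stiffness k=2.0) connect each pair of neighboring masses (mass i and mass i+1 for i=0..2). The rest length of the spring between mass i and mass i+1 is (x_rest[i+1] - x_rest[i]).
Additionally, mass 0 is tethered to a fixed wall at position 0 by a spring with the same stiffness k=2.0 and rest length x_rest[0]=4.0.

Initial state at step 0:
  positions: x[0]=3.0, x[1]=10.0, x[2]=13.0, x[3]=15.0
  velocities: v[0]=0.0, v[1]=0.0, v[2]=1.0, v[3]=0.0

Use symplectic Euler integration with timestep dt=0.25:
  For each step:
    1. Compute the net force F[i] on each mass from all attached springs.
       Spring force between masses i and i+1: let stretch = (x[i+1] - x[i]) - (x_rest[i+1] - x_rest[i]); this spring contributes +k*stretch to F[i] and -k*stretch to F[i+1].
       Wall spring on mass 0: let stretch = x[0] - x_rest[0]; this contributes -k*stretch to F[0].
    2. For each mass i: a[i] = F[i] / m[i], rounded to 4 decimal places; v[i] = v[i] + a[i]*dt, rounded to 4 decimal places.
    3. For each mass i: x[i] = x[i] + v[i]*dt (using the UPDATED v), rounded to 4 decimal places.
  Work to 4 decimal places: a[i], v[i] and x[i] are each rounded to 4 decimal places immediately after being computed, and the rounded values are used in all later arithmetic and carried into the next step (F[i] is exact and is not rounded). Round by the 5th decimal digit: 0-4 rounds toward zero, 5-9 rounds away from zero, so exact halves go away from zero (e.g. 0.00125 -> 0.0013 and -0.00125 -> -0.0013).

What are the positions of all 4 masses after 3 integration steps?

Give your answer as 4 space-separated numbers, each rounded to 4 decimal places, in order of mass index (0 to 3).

Step 0: x=[3.0000 10.0000 13.0000 15.0000] v=[0.0000 0.0000 1.0000 0.0000]
Step 1: x=[3.2500 9.5000 13.1250 15.2500] v=[1.0000 -2.0000 0.5000 1.0000]
Step 2: x=[3.6875 8.6719 13.0625 15.7344] v=[1.7500 -3.3125 -0.2500 1.9375]
Step 3: x=[4.2061 7.7696 12.7852 16.3848] v=[2.0742 -3.6094 -1.1094 2.6016]

Answer: 4.2061 7.7696 12.7852 16.3848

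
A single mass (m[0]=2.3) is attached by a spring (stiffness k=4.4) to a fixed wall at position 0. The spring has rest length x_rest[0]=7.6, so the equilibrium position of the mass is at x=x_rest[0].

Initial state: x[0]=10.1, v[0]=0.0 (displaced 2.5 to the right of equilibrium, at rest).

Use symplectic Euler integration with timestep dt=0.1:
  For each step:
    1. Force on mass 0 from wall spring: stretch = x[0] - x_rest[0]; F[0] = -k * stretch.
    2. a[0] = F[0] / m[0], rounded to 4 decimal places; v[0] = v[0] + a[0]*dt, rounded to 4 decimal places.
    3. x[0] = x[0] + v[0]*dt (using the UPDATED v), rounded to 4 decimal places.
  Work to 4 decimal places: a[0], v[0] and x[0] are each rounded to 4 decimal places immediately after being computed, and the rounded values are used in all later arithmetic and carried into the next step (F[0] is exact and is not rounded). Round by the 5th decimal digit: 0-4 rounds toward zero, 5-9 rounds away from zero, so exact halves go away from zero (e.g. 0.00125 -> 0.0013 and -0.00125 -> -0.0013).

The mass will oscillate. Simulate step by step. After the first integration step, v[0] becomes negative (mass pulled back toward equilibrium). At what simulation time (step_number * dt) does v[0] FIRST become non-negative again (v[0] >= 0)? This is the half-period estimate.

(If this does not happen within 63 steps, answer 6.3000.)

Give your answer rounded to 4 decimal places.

Answer: 2.3000

Derivation:
Step 0: x=[10.1000] v=[0.0000]
Step 1: x=[10.0522] v=[-0.4783]
Step 2: x=[9.9575] v=[-0.9474]
Step 3: x=[9.8177] v=[-1.3984]
Step 4: x=[9.6354] v=[-1.8227]
Step 5: x=[9.4142] v=[-2.2121]
Step 6: x=[9.1583] v=[-2.5592]
Step 7: x=[8.8726] v=[-2.8573]
Step 8: x=[8.5625] v=[-3.1008]
Step 9: x=[8.2340] v=[-3.2849]
Step 10: x=[7.8934] v=[-3.4062]
Step 11: x=[7.5472] v=[-3.4623]
Step 12: x=[7.2020] v=[-3.4522]
Step 13: x=[6.8644] v=[-3.3761]
Step 14: x=[6.5409] v=[-3.2354]
Step 15: x=[6.2376] v=[-3.0328]
Step 16: x=[5.9604] v=[-2.7722]
Step 17: x=[5.7146] v=[-2.4585]
Step 18: x=[5.5048] v=[-2.0978]
Step 19: x=[5.3351] v=[-1.6970]
Step 20: x=[5.2087] v=[-1.2637]
Step 21: x=[5.1281] v=[-0.8062]
Step 22: x=[5.0948] v=[-0.3333]
Step 23: x=[5.1094] v=[0.1460]
First v>=0 after going negative at step 23, time=2.3000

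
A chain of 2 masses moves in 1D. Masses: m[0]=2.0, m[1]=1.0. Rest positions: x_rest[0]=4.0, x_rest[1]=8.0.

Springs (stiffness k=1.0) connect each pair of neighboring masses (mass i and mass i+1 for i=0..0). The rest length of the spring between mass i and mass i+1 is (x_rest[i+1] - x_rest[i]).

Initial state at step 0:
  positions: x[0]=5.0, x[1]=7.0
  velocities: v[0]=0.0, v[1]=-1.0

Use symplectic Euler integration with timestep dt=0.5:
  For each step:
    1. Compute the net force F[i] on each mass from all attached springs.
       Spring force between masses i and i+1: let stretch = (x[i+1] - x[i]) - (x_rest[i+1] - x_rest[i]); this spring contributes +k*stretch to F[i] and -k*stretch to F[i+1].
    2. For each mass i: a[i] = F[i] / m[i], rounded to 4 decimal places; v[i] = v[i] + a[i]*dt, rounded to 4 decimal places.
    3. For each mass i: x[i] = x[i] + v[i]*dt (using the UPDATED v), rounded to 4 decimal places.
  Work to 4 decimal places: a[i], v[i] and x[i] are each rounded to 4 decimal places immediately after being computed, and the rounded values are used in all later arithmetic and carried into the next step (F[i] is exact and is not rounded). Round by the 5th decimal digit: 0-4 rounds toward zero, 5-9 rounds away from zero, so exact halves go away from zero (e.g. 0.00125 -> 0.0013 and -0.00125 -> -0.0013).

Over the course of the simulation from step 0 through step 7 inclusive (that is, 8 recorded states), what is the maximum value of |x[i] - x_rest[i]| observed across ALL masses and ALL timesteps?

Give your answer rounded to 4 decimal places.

Answer: 1.2595

Derivation:
Step 0: x=[5.0000 7.0000] v=[0.0000 -1.0000]
Step 1: x=[4.7500 7.0000] v=[-0.5000 0.0000]
Step 2: x=[4.2813 7.4375] v=[-0.9375 0.8750]
Step 3: x=[3.7071 8.0860] v=[-1.1485 1.2969]
Step 4: x=[3.1802 8.6398] v=[-1.0538 1.1075]
Step 5: x=[2.8358 8.8287] v=[-0.6889 0.3777]
Step 6: x=[2.7405 8.5193] v=[-0.1907 -0.6188]
Step 7: x=[2.8675 7.7652] v=[0.2540 -1.5082]
Max displacement = 1.2595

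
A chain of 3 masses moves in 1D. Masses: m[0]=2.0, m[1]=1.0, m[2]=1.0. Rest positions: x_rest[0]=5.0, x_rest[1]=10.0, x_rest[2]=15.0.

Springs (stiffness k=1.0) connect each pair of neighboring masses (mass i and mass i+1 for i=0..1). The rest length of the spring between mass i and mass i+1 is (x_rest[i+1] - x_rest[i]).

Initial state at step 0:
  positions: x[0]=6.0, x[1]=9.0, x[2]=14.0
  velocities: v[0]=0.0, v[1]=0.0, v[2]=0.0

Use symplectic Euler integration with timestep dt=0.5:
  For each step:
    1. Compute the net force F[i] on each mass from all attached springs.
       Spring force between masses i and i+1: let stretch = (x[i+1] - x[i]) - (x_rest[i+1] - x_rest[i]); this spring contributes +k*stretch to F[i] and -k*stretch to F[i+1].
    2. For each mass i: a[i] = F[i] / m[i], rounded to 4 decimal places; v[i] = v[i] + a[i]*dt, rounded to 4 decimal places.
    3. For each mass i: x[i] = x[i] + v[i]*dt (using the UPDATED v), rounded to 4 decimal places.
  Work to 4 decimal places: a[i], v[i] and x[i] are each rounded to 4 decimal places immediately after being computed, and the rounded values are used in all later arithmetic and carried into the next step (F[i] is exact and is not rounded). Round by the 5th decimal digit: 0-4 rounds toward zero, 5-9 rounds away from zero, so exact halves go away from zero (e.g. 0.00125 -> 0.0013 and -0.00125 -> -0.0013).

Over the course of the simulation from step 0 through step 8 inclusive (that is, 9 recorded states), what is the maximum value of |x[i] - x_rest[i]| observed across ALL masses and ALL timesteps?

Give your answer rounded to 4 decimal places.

Step 0: x=[6.0000 9.0000 14.0000] v=[0.0000 0.0000 0.0000]
Step 1: x=[5.7500 9.5000 14.0000] v=[-0.5000 1.0000 0.0000]
Step 2: x=[5.3438 10.1875 14.1250] v=[-0.8125 1.3750 0.2500]
Step 3: x=[4.9180 10.6485 14.5157] v=[-0.8516 0.9219 0.7813]
Step 4: x=[4.5835 10.6436 15.1896] v=[-0.6690 -0.0098 1.3477]
Step 5: x=[4.3815 10.2602 15.9770] v=[-0.4040 -0.7669 1.5747]
Step 6: x=[4.2894 9.8363 16.5852] v=[-0.1843 -0.8479 1.2163]
Step 7: x=[4.2656 9.7129 16.7562] v=[-0.0476 -0.2469 0.3419]
Step 8: x=[4.2978 9.9885 16.4163] v=[0.0643 0.5511 -0.6798]
Max displacement = 1.7562

Answer: 1.7562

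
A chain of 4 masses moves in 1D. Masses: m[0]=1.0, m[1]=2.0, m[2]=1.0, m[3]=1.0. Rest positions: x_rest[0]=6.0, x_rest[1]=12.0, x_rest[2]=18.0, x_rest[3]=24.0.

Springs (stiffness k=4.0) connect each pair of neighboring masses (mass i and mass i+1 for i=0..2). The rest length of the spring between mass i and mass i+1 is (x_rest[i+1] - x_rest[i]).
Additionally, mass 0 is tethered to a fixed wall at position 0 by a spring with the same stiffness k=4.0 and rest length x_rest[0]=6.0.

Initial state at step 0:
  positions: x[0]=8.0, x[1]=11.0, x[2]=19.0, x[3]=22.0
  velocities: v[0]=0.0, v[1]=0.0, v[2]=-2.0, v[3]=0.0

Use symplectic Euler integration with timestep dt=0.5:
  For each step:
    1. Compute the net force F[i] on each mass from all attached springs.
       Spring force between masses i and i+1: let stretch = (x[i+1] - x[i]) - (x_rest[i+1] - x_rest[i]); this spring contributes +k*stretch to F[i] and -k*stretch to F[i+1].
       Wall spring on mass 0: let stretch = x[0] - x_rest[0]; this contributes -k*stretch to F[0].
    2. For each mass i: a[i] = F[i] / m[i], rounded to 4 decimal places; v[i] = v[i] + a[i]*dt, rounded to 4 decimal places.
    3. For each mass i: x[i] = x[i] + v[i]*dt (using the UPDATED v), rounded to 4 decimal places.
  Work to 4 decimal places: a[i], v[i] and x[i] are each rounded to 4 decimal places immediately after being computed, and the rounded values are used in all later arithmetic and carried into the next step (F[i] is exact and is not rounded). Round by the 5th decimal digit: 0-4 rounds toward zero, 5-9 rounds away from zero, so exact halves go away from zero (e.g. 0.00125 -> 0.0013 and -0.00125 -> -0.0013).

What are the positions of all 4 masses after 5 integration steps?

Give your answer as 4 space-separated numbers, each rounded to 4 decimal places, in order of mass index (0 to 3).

Answer: 5.0000 11.2500 19.0000 22.0000

Derivation:
Step 0: x=[8.0000 11.0000 19.0000 22.0000] v=[0.0000 0.0000 -2.0000 0.0000]
Step 1: x=[3.0000 13.5000 13.0000 25.0000] v=[-10.0000 5.0000 -12.0000 6.0000]
Step 2: x=[5.5000 10.5000 19.5000 22.0000] v=[5.0000 -6.0000 13.0000 -6.0000]
Step 3: x=[7.5000 9.5000 19.5000 22.5000] v=[4.0000 -2.0000 0.0000 1.0000]
Step 4: x=[4.0000 12.5000 12.5000 26.0000] v=[-7.0000 6.0000 -14.0000 7.0000]
Step 5: x=[5.0000 11.2500 19.0000 22.0000] v=[2.0000 -2.5000 13.0000 -8.0000]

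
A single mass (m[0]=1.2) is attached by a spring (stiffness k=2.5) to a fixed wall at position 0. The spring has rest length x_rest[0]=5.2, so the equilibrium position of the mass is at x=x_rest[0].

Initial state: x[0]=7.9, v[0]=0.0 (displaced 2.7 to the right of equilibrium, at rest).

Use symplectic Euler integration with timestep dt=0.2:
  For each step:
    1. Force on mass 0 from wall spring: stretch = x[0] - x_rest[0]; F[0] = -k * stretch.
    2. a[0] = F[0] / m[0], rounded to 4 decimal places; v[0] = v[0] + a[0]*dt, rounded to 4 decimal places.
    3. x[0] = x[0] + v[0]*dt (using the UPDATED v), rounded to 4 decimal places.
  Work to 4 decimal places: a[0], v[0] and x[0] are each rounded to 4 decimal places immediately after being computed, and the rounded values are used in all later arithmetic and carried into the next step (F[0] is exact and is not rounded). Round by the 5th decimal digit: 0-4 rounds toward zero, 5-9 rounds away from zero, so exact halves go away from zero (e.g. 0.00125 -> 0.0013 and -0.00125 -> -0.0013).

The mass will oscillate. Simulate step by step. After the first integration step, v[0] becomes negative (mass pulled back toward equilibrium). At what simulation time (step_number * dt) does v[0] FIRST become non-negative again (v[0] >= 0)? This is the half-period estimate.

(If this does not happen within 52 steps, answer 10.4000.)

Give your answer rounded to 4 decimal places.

Answer: 2.2000

Derivation:
Step 0: x=[7.9000] v=[0.0000]
Step 1: x=[7.6750] v=[-1.1250]
Step 2: x=[7.2437] v=[-2.1563]
Step 3: x=[6.6421] v=[-3.0078]
Step 4: x=[5.9204] v=[-3.6087]
Step 5: x=[5.1386] v=[-3.9089]
Step 6: x=[4.3619] v=[-3.8833]
Step 7: x=[3.6551] v=[-3.5341]
Step 8: x=[3.0770] v=[-2.8904]
Step 9: x=[2.6758] v=[-2.0058]
Step 10: x=[2.4850] v=[-0.9540]
Step 11: x=[2.5205] v=[0.1773]
First v>=0 after going negative at step 11, time=2.2000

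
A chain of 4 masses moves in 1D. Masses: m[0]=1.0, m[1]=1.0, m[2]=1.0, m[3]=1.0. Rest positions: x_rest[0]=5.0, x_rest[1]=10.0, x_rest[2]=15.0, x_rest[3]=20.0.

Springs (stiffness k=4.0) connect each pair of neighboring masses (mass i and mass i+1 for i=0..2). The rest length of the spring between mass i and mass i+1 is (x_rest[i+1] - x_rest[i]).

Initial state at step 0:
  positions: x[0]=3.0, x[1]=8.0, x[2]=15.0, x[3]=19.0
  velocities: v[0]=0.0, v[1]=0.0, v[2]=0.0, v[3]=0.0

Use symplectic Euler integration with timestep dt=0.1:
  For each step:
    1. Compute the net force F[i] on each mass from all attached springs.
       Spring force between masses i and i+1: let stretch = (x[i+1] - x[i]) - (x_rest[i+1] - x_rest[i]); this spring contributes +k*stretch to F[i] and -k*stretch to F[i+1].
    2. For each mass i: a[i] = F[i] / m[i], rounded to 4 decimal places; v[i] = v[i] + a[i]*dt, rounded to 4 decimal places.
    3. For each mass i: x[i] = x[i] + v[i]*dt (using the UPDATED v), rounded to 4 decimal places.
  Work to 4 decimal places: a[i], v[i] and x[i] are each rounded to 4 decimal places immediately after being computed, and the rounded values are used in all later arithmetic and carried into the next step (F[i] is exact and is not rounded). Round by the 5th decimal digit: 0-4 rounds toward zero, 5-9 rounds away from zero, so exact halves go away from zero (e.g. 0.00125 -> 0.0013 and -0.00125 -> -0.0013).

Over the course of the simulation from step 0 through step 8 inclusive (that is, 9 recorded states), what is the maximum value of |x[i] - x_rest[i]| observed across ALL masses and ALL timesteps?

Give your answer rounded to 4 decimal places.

Answer: 2.0408

Derivation:
Step 0: x=[3.0000 8.0000 15.0000 19.0000] v=[0.0000 0.0000 0.0000 0.0000]
Step 1: x=[3.0000 8.0800 14.8800 19.0400] v=[0.0000 0.8000 -1.2000 0.4000]
Step 2: x=[3.0032 8.2288 14.6544 19.1136] v=[0.0320 1.4880 -2.2560 0.7360]
Step 3: x=[3.0154 8.4256 14.3501 19.2088] v=[0.1222 1.9680 -3.0426 0.9523]
Step 4: x=[3.0440 8.6430 14.0032 19.3097] v=[0.2863 2.1737 -3.4689 1.0088]
Step 5: x=[3.0966 8.8508 13.6542 19.3983] v=[0.5259 2.0782 -3.4904 0.8862]
Step 6: x=[3.1794 9.0206 13.3428 19.4572] v=[0.8276 1.6979 -3.1141 0.5886]
Step 7: x=[3.2958 9.1296 13.1031 19.4715] v=[1.1641 1.0903 -2.3972 0.1428]
Step 8: x=[3.4456 9.1642 12.9592 19.4310] v=[1.4976 0.3462 -1.4392 -0.4046]
Max displacement = 2.0408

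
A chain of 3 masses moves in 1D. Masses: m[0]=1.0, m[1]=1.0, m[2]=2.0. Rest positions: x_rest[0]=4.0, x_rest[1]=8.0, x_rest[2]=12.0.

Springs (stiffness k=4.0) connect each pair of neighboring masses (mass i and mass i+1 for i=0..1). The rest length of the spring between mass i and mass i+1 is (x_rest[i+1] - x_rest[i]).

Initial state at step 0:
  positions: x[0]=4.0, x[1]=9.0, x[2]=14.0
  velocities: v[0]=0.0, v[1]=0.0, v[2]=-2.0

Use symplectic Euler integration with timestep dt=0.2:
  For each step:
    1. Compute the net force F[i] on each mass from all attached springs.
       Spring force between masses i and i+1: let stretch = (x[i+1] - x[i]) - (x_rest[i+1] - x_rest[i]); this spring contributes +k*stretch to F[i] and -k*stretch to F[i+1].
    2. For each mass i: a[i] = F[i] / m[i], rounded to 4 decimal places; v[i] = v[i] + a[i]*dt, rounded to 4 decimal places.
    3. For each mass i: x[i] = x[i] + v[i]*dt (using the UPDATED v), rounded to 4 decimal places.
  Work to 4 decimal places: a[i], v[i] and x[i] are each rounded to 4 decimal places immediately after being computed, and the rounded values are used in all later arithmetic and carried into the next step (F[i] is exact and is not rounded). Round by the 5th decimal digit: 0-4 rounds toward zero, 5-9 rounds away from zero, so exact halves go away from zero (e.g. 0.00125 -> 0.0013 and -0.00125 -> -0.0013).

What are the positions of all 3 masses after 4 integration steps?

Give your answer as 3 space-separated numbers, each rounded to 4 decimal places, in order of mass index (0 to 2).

Answer: 5.2012 8.6477 11.9755

Derivation:
Step 0: x=[4.0000 9.0000 14.0000] v=[0.0000 0.0000 -2.0000]
Step 1: x=[4.1600 9.0000 13.5200] v=[0.8000 0.0000 -2.4000]
Step 2: x=[4.4544 8.9488 12.9984] v=[1.4720 -0.2560 -2.6080]
Step 3: x=[4.8279 8.8264 12.4728] v=[1.8675 -0.6118 -2.6278]
Step 4: x=[5.2012 8.6477 11.9755] v=[1.8663 -0.8935 -2.4864]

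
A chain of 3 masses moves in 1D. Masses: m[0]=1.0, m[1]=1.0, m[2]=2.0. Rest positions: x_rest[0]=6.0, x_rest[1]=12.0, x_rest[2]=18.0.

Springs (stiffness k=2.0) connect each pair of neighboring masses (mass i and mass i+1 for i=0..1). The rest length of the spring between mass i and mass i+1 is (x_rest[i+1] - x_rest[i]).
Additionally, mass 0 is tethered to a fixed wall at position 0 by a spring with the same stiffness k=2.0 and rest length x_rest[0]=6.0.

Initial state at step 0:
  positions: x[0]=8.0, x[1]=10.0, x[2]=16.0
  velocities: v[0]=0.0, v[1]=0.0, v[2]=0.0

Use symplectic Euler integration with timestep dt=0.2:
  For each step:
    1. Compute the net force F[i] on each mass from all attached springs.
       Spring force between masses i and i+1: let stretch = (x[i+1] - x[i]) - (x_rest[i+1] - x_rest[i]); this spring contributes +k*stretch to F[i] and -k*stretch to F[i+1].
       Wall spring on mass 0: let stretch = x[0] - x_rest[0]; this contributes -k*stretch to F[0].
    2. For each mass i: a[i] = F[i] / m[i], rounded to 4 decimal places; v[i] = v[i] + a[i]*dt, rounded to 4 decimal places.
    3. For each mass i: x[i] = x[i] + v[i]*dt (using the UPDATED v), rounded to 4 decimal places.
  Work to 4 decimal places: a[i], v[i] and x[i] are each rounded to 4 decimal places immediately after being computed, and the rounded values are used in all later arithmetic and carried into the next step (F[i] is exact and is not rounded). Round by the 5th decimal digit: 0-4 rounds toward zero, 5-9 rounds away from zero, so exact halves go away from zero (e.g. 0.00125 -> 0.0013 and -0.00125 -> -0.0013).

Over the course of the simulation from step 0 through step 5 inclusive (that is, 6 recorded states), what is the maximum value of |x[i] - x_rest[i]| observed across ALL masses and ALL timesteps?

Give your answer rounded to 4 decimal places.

Step 0: x=[8.0000 10.0000 16.0000] v=[0.0000 0.0000 0.0000]
Step 1: x=[7.5200 10.3200 16.0000] v=[-2.4000 1.6000 0.0000]
Step 2: x=[6.6624 10.8704 16.0128] v=[-4.2880 2.7520 0.0640]
Step 3: x=[5.6084 11.4956 16.0599] v=[-5.2698 3.1258 0.2355]
Step 4: x=[4.5767 12.0149 16.1644] v=[-5.1583 2.5966 0.5226]
Step 5: x=[3.7740 12.2711 16.3429] v=[-4.0137 1.2811 0.8927]
Max displacement = 2.2260

Answer: 2.2260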